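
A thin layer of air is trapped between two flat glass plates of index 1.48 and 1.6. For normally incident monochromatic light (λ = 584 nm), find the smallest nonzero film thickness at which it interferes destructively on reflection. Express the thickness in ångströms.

Top surface (1.48 → 1.0): reflection off a lower-index medium gives no phase shift.
Bottom surface (1.0 → 1.6): reflection off a higher-index medium gives a half-wave phase shift.
The two reflections differ by half a wavelength.
With one net inversion, destructive interference in reflection requires 2 n t = m λ.
Minimum nonzero at m = 1: t = λ / (2 n) = 584 / (2 × 1.0) = 292 nm.

2920 Å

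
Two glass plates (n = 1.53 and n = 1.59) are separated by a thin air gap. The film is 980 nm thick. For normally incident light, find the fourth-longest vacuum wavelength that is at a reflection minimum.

490 nm

Ray reflecting at the top interface goes from n = 1.53 toward n = 1.0: no phase shift.
At the lower boundary (n = 1.0 to n = 1.59) the reflected ray undergoes a half-wave phase shift.
The two reflections differ by half a wavelength.
So the condition for destructive reflection is 2 n t = m λ.
λ = 2 n t / m. The fourth-longest wavelength is m = 4: λ = 2 × 1.0 × 980 / 4.00 = 490 nm.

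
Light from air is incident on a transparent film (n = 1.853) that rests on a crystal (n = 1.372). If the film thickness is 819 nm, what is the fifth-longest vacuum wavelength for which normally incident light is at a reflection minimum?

Ray reflecting at the top interface goes from n = 1.0 toward n = 1.853: a half-wave phase shift.
Bottom surface (1.853 → 1.372): reflection off a lower-index medium gives no phase shift.
Exactly one π shift → a net half-wave offset.
With one net inversion, destructive interference in reflection requires 2 n t = m λ.
λ = 2 n t / m. The fifth-longest wavelength is m = 5: λ = 2 × 1.853 × 819 / 5.00 = 607 nm.

607 nm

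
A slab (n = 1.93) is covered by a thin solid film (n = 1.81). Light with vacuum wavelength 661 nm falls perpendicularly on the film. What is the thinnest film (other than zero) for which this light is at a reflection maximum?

Ray reflecting at the top interface goes from n = 1.0 toward n = 1.81: a half-wave phase shift.
Ray reflecting at the bottom interface goes from n = 1.81 toward n = 1.93: a half-wave phase shift.
The two reflections carry the same phase change, so no net offset.
With no net inversion, constructive interference in reflection requires 2 n t = m λ.
Minimum nonzero at m = 1: t = λ / (2 n) = 661 / (2 × 1.81) = 183 nm.

183 nm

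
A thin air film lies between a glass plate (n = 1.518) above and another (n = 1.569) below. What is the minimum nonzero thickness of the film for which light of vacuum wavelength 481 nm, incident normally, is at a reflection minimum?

241 nm

Top surface (1.518 → 1.0): reflection off a lower-index medium gives no phase shift.
At the lower boundary (n = 1.0 to n = 1.569) the reflected ray undergoes a half-wave phase shift.
Exactly one π shift → a net half-wave offset.
For minimum reflection here: 2 n t = m λ.
Minimum nonzero at m = 1: t = λ / (2 n) = 481 / (2 × 1.0) = 241 nm.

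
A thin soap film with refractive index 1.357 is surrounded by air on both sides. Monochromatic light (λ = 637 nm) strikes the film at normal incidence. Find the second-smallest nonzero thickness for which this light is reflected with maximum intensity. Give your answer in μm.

0.352 μm

Ray reflecting at the top interface goes from n = 1.0 toward n = 1.357: a half-wave phase shift.
Bottom surface (1.357 → 1.0): reflection off a lower-index medium gives no phase shift.
Exactly one π shift → a net half-wave offset.
For bright reflection here: 2 n t = (m + ½) λ.
The second-smallest nonzero thickness corresponds to m = 1: t = (m + ½) λ / (2 n) = 1.50 × 637 / (2 × 1.357) = 352 nm.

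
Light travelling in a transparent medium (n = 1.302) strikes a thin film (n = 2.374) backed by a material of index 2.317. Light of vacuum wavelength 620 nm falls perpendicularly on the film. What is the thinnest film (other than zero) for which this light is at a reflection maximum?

At the upper boundary (n = 1.302 to n = 2.374) the reflected ray undergoes a half-wave phase shift.
Bottom surface (2.374 → 2.317): reflection off a lower-index medium gives no phase shift.
The two reflections differ by half a wavelength.
For maximum reflection here: 2 n t = (m + ½) λ.
Minimum at m = 0: t = λ / (4 n) = 620 / (4 × 2.374) = 65.3 nm.

65.3 nm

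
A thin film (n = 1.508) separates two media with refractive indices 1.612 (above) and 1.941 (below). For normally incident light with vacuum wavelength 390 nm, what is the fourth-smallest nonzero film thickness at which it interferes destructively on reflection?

517 nm

At the upper boundary (n = 1.612 to n = 1.508) the reflected ray undergoes no phase shift.
Ray reflecting at the bottom interface goes from n = 1.508 toward n = 1.941: a half-wave phase shift.
The two reflections differ by half a wavelength.
So the condition for destructive reflection is 2 n t = m λ.
The fourth-smallest nonzero thickness corresponds to m = 4: t = m λ / (2 n) = 4.00 × 390 / (2 × 1.508) = 517 nm.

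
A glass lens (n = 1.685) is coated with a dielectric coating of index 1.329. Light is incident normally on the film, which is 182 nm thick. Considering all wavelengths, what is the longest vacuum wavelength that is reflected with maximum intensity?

At the upper boundary (n = 1.0 to n = 1.329) the reflected ray undergoes a half-wave phase shift.
Ray reflecting at the bottom interface goes from n = 1.329 toward n = 1.685: a half-wave phase shift.
The two reflections carry the same phase change, so no net offset.
So the condition for constructive reflection is 2 n t = m λ.
λ = 2 n t / m. The longest wavelength is m = 1: λ = 2 × 1.329 × 182 / 1.00 = 484 nm.

484 nm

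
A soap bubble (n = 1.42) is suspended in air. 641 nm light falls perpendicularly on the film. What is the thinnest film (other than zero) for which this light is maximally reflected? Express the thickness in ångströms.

At the upper boundary (n = 1.0 to n = 1.42) the reflected ray undergoes a half-wave phase shift.
Ray reflecting at the bottom interface goes from n = 1.42 toward n = 1.0: no phase shift.
Exactly one π shift → a net half-wave offset.
For maximum reflection here: 2 n t = (m + ½) λ.
Minimum at m = 0: t = λ / (4 n) = 641 / (4 × 1.42) = 113 nm.

1129 Å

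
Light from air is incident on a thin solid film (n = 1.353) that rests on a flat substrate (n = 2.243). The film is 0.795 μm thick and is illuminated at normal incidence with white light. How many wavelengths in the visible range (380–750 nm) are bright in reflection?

Ray reflecting at the top interface goes from n = 1.0 toward n = 1.353: a half-wave phase shift.
Ray reflecting at the bottom interface goes from n = 1.353 toward n = 2.243: a half-wave phase shift.
Net: no relative phase inversion (both shifts match).
With no net inversion, constructive interference in reflection requires 2 n t = m λ.
λ = 2 n t / m = 2151 / m nm.
m=2: 1076 nm (IR); m=3: 717 nm (visible); m=4: 538 nm (visible); m=5: 430 nm (visible); m=6: 359 nm (UV).

3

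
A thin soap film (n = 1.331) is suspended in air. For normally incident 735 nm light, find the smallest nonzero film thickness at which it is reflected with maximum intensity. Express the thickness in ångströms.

1381 Å

At the upper boundary (n = 1.0 to n = 1.331) the reflected ray undergoes a half-wave phase shift.
At the lower boundary (n = 1.331 to n = 1.0) the reflected ray undergoes no phase shift.
The two reflections differ by half a wavelength.
So the condition for constructive reflection is 2 n t = (m + ½) λ.
Minimum at m = 0: t = λ / (4 n) = 735 / (4 × 1.331) = 138 nm.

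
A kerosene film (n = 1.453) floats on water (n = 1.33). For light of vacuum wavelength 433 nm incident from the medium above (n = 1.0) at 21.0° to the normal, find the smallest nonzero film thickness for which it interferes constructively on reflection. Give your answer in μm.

At the upper boundary (n = 1.0 to n = 1.453) the reflected ray undergoes a half-wave phase shift.
At the lower boundary (n = 1.453 to n = 1.33) the reflected ray undergoes no phase shift.
Net: one phase inversion between the two reflected rays.
With one net inversion, constructive interference in reflection requires 2 n t cos θ_r = (m + ½) λ.
Snell's law: 1.0 sin 21.0° = 1.453 sin θ_r → sin θ_r = 0.247, cos θ_r = 0.969.
Minimum at m = 0: t = λ / (4 n cos θ_r) = 433 / (4 × 1.453 × 0.969) = 76.9 nm.

0.0769 μm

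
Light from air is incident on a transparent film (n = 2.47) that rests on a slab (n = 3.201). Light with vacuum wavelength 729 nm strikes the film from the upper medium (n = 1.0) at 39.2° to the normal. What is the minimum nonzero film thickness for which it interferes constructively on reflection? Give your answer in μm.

0.153 μm

Top surface (1.0 → 2.47): reflection off a higher-index medium gives a half-wave phase shift.
Bottom surface (2.47 → 3.201): reflection off a higher-index medium gives a half-wave phase shift.
Zero or two π shifts → no net half-wave offset.
For maximum reflection here: 2 n t cos θ_r = m λ.
Snell's law: 1.0 sin 39.2° = 2.47 sin θ_r → sin θ_r = 0.256, cos θ_r = 0.967.
Minimum nonzero at m = 1: t = λ / (2 n cos θ_r) = 729 / (2 × 2.47 × 0.967) = 153 nm.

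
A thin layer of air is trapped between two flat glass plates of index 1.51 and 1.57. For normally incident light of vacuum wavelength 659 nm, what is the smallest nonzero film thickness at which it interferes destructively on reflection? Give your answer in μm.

0.330 μm

Ray reflecting at the top interface goes from n = 1.51 toward n = 1.0: no phase shift.
Bottom surface (1.0 → 1.57): reflection off a higher-index medium gives a half-wave phase shift.
Exactly one π shift → a net half-wave offset.
For dark reflection here: 2 n t = m λ.
The smallest nonzero thickness corresponds to m = 1: t = m λ / (2 n) = 1.00 × 659 / (2 × 1.0) = 330 nm.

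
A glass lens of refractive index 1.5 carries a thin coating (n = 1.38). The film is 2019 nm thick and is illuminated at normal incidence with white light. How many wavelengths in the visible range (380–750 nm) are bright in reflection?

7

At the upper boundary (n = 1.0 to n = 1.38) the reflected ray undergoes a half-wave phase shift.
At the lower boundary (n = 1.38 to n = 1.5) the reflected ray undergoes a half-wave phase shift.
Net: no relative phase inversion (both shifts match).
With no net inversion, constructive interference in reflection requires 2 n t = m λ.
λ = 2 n t / m = 5572 / m nm.
m=7: 796 nm (IR); m=8: 697 nm (visible); m=9: 619 nm (visible); m=10: 557 nm (visible); m=11: 507 nm (visible); m=12: 464 nm (visible); m=13: 429 nm (visible); m=14: 398 nm (visible); m=15: 371 nm (UV).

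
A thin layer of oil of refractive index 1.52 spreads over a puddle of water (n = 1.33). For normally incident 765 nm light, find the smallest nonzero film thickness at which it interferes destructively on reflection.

252 nm

Ray reflecting at the top interface goes from n = 1.0 toward n = 1.52: a half-wave phase shift.
Ray reflecting at the bottom interface goes from n = 1.52 toward n = 1.33: no phase shift.
The two reflections differ by half a wavelength.
With one net inversion, destructive interference in reflection requires 2 n t = m λ.
Minimum nonzero at m = 1: t = λ / (2 n) = 765 / (2 × 1.52) = 252 nm.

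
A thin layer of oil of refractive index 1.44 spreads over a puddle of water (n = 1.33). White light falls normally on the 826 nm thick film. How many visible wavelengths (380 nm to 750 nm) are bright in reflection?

3

Ray reflecting at the top interface goes from n = 1.0 toward n = 1.44: a half-wave phase shift.
At the lower boundary (n = 1.44 to n = 1.33) the reflected ray undergoes no phase shift.
The two reflections differ by half a wavelength.
For maximum reflection here: 2 n t = (m + ½) λ.
λ = 2 n t / (m + ½) = 2379 / (m + ½) nm.
m=2: 952 nm (IR); m=3: 680 nm (visible); m=4: 529 nm (visible); m=5: 433 nm (visible); m=6: 366 nm (UV).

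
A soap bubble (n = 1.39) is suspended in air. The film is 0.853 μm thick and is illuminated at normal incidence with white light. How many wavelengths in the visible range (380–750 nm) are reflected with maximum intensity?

3

At the upper boundary (n = 1.0 to n = 1.39) the reflected ray undergoes a half-wave phase shift.
Bottom surface (1.39 → 1.0): reflection off a lower-index medium gives no phase shift.
Exactly one π shift → a net half-wave offset.
For maximum reflection here: 2 n t = (m + ½) λ.
λ = 2 n t / (m + ½) = 2371 / (m + ½) nm.
m=2: 949 nm (IR); m=3: 678 nm (visible); m=4: 527 nm (visible); m=5: 431 nm (visible); m=6: 365 nm (UV).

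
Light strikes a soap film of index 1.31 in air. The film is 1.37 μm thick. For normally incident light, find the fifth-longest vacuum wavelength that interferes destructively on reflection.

Top surface (1.0 → 1.31): reflection off a higher-index medium gives a half-wave phase shift.
Ray reflecting at the bottom interface goes from n = 1.31 toward n = 1.0: no phase shift.
The two reflections differ by half a wavelength.
With one net inversion, destructive interference in reflection requires 2 n t = m λ.
λ = 2 n t / m. The fifth-longest wavelength is m = 5: λ = 2 × 1.31 × 1370 / 5.00 = 718 nm.

718 nm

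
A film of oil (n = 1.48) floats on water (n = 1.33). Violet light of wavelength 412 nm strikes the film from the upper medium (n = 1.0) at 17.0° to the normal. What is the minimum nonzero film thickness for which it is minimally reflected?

Top surface (1.0 → 1.48): reflection off a higher-index medium gives a half-wave phase shift.
Ray reflecting at the bottom interface goes from n = 1.48 toward n = 1.33: no phase shift.
The two reflections differ by half a wavelength.
With one net inversion, destructive interference in reflection requires 2 n t cos θ_r = m λ.
Snell's law: 1.0 sin 17.0° = 1.48 sin θ_r → sin θ_r = 0.198, cos θ_r = 0.980.
Minimum nonzero at m = 1: t = λ / (2 n cos θ_r) = 412 / (2 × 1.48 × 0.980) = 142 nm.

142 nm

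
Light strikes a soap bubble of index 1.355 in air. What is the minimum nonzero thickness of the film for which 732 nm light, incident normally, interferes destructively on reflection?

270 nm

Top surface (1.0 → 1.355): reflection off a higher-index medium gives a half-wave phase shift.
Ray reflecting at the bottom interface goes from n = 1.355 toward n = 1.0: no phase shift.
The two reflections differ by half a wavelength.
So the condition for destructive reflection is 2 n t = m λ.
Minimum nonzero at m = 1: t = λ / (2 n) = 732 / (2 × 1.355) = 270 nm.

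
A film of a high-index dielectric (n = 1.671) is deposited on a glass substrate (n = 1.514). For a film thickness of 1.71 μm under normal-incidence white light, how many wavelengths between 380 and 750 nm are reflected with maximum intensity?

7

Ray reflecting at the top interface goes from n = 1.0 toward n = 1.671: a half-wave phase shift.
Ray reflecting at the bottom interface goes from n = 1.671 toward n = 1.514: no phase shift.
Net: one phase inversion between the two reflected rays.
For strong reflection here: 2 n t = (m + ½) λ.
λ = 2 n t / (m + ½) = 5715 / (m + ½) nm.
m=7: 762 nm (IR); m=8: 672 nm (visible); m=9: 602 nm (visible); m=10: 544 nm (visible); m=11: 497 nm (visible); m=12: 457 nm (visible); m=13: 423 nm (visible); m=14: 394 nm (visible); m=15: 369 nm (UV).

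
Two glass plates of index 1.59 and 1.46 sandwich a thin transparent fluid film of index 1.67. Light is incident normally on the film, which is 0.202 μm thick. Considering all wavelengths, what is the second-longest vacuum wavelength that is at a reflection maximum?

450 nm

Top surface (1.59 → 1.67): reflection off a higher-index medium gives a half-wave phase shift.
Bottom surface (1.67 → 1.46): reflection off a lower-index medium gives no phase shift.
Net: one phase inversion between the two reflected rays.
For strong reflection here: 2 n t = (m + ½) λ.
λ = 2 n t / (m + ½). The second-longest wavelength is m = 1: λ = 2 × 1.67 × 202 / 1.50 = 450 nm.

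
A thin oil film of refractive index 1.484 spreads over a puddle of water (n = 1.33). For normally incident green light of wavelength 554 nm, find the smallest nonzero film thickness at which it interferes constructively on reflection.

93.3 nm

At the upper boundary (n = 1.0 to n = 1.484) the reflected ray undergoes a half-wave phase shift.
Bottom surface (1.484 → 1.33): reflection off a lower-index medium gives no phase shift.
The two reflections differ by half a wavelength.
For strong reflection here: 2 n t = (m + ½) λ.
Minimum at m = 0: t = λ / (4 n) = 554 / (4 × 1.484) = 93.3 nm.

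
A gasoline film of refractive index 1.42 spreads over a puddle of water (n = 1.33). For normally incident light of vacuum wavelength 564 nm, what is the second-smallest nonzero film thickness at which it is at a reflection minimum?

397 nm

Ray reflecting at the top interface goes from n = 1.0 toward n = 1.42: a half-wave phase shift.
Bottom surface (1.42 → 1.33): reflection off a lower-index medium gives no phase shift.
Exactly one π shift → a net half-wave offset.
So the condition for destructive reflection is 2 n t = m λ.
The second-smallest nonzero thickness corresponds to m = 2: t = m λ / (2 n) = 2.00 × 564 / (2 × 1.42) = 397 nm.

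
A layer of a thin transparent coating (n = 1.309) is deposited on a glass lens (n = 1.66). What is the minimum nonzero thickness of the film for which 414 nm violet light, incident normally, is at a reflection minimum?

79.1 nm

At the upper boundary (n = 1.0 to n = 1.309) the reflected ray undergoes a half-wave phase shift.
Ray reflecting at the bottom interface goes from n = 1.309 toward n = 1.66: a half-wave phase shift.
Net: no relative phase inversion (both shifts match).
For weak reflection here: 2 n t = (m + ½) λ.
Minimum at m = 0: t = λ / (4 n) = 414 / (4 × 1.309) = 79.1 nm.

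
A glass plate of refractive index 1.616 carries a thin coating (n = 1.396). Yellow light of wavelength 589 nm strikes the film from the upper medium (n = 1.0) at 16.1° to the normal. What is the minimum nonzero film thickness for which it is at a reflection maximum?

Ray reflecting at the top interface goes from n = 1.0 toward n = 1.396: a half-wave phase shift.
Ray reflecting at the bottom interface goes from n = 1.396 toward n = 1.616: a half-wave phase shift.
Zero or two π shifts → no net half-wave offset.
With no net inversion, constructive interference in reflection requires 2 n t cos θ_r = m λ.
Snell's law: 1.0 sin 16.1° = 1.396 sin θ_r → sin θ_r = 0.199, cos θ_r = 0.980.
Minimum nonzero at m = 1: t = λ / (2 n cos θ_r) = 589 / (2 × 1.396 × 0.980) = 215 nm.

215 nm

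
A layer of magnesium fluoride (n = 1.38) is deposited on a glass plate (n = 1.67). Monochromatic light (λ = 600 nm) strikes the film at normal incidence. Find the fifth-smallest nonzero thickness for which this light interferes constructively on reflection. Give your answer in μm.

Top surface (1.0 → 1.38): reflection off a higher-index medium gives a half-wave phase shift.
At the lower boundary (n = 1.38 to n = 1.67) the reflected ray undergoes a half-wave phase shift.
Zero or two π shifts → no net half-wave offset.
With no net inversion, constructive interference in reflection requires 2 n t = m λ.
The fifth-smallest nonzero thickness corresponds to m = 5: t = m λ / (2 n) = 5.00 × 600 / (2 × 1.38) = 1087 nm.

1.09 μm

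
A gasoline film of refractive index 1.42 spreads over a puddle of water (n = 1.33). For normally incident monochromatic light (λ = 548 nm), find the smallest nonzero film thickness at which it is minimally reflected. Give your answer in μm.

0.193 μm

Ray reflecting at the top interface goes from n = 1.0 toward n = 1.42: a half-wave phase shift.
Bottom surface (1.42 → 1.33): reflection off a lower-index medium gives no phase shift.
The two reflections differ by half a wavelength.
So the condition for destructive reflection is 2 n t = m λ.
Minimum nonzero at m = 1: t = λ / (2 n) = 548 / (2 × 1.42) = 193 nm.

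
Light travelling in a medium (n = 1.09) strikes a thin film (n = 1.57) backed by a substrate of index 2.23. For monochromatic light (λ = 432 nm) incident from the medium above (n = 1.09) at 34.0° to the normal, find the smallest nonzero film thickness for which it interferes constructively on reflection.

149 nm

At the upper boundary (n = 1.09 to n = 1.57) the reflected ray undergoes a half-wave phase shift.
Ray reflecting at the bottom interface goes from n = 1.57 toward n = 2.23: a half-wave phase shift.
Net: no relative phase inversion (both shifts match).
For bright reflection here: 2 n t cos θ_r = m λ.
Snell's law: 1.09 sin 34.0° = 1.57 sin θ_r → sin θ_r = 0.388, cos θ_r = 0.922.
Minimum nonzero at m = 1: t = λ / (2 n cos θ_r) = 432 / (2 × 1.57 × 0.922) = 149 nm.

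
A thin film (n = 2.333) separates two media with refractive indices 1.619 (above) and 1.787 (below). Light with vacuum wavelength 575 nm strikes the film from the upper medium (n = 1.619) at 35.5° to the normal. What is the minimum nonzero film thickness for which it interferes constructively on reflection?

67.3 nm

At the upper boundary (n = 1.619 to n = 2.333) the reflected ray undergoes a half-wave phase shift.
Ray reflecting at the bottom interface goes from n = 2.333 toward n = 1.787: no phase shift.
Exactly one π shift → a net half-wave offset.
With one net inversion, constructive interference in reflection requires 2 n t cos θ_r = (m + ½) λ.
Snell's law: 1.619 sin 35.5° = 2.333 sin θ_r → sin θ_r = 0.403, cos θ_r = 0.915.
Minimum at m = 0: t = λ / (4 n cos θ_r) = 575 / (4 × 2.333 × 0.915) = 67.3 nm.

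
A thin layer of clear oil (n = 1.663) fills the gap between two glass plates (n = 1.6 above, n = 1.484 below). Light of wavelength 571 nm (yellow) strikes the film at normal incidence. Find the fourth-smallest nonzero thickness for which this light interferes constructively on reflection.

601 nm

At the upper boundary (n = 1.6 to n = 1.663) the reflected ray undergoes a half-wave phase shift.
At the lower boundary (n = 1.663 to n = 1.484) the reflected ray undergoes no phase shift.
Net: one phase inversion between the two reflected rays.
For strong reflection here: 2 n t = (m + ½) λ.
The fourth-smallest nonzero thickness corresponds to m = 3: t = (m + ½) λ / (2 n) = 3.50 × 571 / (2 × 1.663) = 601 nm.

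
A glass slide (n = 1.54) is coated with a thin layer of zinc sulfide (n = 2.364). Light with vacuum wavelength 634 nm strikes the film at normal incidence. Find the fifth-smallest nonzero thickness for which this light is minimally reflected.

Ray reflecting at the top interface goes from n = 1.0 toward n = 2.364: a half-wave phase shift.
At the lower boundary (n = 2.364 to n = 1.54) the reflected ray undergoes no phase shift.
The two reflections differ by half a wavelength.
So the condition for destructive reflection is 2 n t = m λ.
The fifth-smallest nonzero thickness corresponds to m = 5: t = m λ / (2 n) = 5.00 × 634 / (2 × 2.364) = 670 nm.

670 nm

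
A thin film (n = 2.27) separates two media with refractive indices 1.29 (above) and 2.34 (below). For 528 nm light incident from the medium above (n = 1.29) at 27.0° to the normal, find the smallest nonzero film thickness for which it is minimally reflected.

60.2 nm

At the upper boundary (n = 1.29 to n = 2.27) the reflected ray undergoes a half-wave phase shift.
Bottom surface (2.27 → 2.34): reflection off a higher-index medium gives a half-wave phase shift.
The two reflections carry the same phase change, so no net offset.
So the condition for destructive reflection is 2 n t cos θ_r = (m + ½) λ.
Snell's law: 1.29 sin 27.0° = 2.27 sin θ_r → sin θ_r = 0.258, cos θ_r = 0.966.
Minimum at m = 0: t = λ / (4 n cos θ_r) = 528 / (4 × 2.27 × 0.966) = 60.2 nm.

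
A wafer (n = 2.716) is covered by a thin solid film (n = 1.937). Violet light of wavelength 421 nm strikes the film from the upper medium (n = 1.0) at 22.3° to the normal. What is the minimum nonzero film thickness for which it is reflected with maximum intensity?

111 nm

Ray reflecting at the top interface goes from n = 1.0 toward n = 1.937: a half-wave phase shift.
Bottom surface (1.937 → 2.716): reflection off a higher-index medium gives a half-wave phase shift.
Zero or two π shifts → no net half-wave offset.
With no net inversion, constructive interference in reflection requires 2 n t cos θ_r = m λ.
Snell's law: 1.0 sin 22.3° = 1.937 sin θ_r → sin θ_r = 0.196, cos θ_r = 0.981.
Minimum nonzero at m = 1: t = λ / (2 n cos θ_r) = 421 / (2 × 1.937 × 0.981) = 111 nm.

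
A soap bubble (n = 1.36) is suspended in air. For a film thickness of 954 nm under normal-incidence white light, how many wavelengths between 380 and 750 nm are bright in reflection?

4

Ray reflecting at the top interface goes from n = 1.0 toward n = 1.36: a half-wave phase shift.
Bottom surface (1.36 → 1.0): reflection off a lower-index medium gives no phase shift.
The two reflections differ by half a wavelength.
With one net inversion, constructive interference in reflection requires 2 n t = (m + ½) λ.
λ = 2 n t / (m + ½) = 2595 / (m + ½) nm.
m=2: 1038 nm (IR); m=3: 741 nm (visible); m=4: 577 nm (visible); m=5: 472 nm (visible); m=6: 399 nm (visible); m=7: 346 nm (UV).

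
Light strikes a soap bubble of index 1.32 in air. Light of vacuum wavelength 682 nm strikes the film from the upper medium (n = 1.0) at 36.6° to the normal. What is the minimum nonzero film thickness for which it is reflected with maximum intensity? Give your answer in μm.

At the upper boundary (n = 1.0 to n = 1.32) the reflected ray undergoes a half-wave phase shift.
Bottom surface (1.32 → 1.0): reflection off a lower-index medium gives no phase shift.
Exactly one π shift → a net half-wave offset.
So the condition for constructive reflection is 2 n t cos θ_r = (m + ½) λ.
Snell's law: 1.0 sin 36.6° = 1.32 sin θ_r → sin θ_r = 0.452, cos θ_r = 0.892.
Minimum at m = 0: t = λ / (4 n cos θ_r) = 682 / (4 × 1.32 × 0.892) = 145 nm.

0.145 μm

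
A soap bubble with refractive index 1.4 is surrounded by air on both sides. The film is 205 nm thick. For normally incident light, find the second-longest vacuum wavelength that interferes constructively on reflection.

383 nm

At the upper boundary (n = 1.0 to n = 1.4) the reflected ray undergoes a half-wave phase shift.
Ray reflecting at the bottom interface goes from n = 1.4 toward n = 1.0: no phase shift.
The two reflections differ by half a wavelength.
For bright reflection here: 2 n t = (m + ½) λ.
λ = 2 n t / (m + ½). The second-longest wavelength is m = 1: λ = 2 × 1.4 × 205 / 1.50 = 383 nm.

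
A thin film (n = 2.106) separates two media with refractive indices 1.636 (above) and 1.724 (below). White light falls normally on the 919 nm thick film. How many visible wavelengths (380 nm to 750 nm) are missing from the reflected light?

Ray reflecting at the top interface goes from n = 1.636 toward n = 2.106: a half-wave phase shift.
At the lower boundary (n = 2.106 to n = 1.724) the reflected ray undergoes no phase shift.
Net: one phase inversion between the two reflected rays.
With one net inversion, destructive interference in reflection requires 2 n t = m λ.
λ = 2 n t / m = 3871 / m nm.
m=5: 774 nm (IR); m=6: 645 nm (visible); m=7: 553 nm (visible); m=8: 484 nm (visible); m=9: 430 nm (visible); m=10: 387 nm (visible); m=11: 352 nm (UV).

5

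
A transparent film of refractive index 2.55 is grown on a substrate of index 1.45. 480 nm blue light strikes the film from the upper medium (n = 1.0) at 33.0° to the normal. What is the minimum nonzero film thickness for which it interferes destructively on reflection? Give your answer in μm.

0.0963 μm

Ray reflecting at the top interface goes from n = 1.0 toward n = 2.55: a half-wave phase shift.
Ray reflecting at the bottom interface goes from n = 2.55 toward n = 1.45: no phase shift.
Net: one phase inversion between the two reflected rays.
For weak reflection here: 2 n t cos θ_r = m λ.
Snell's law: 1.0 sin 33.0° = 2.55 sin θ_r → sin θ_r = 0.214, cos θ_r = 0.977.
Minimum nonzero at m = 1: t = λ / (2 n cos θ_r) = 480 / (2 × 2.55 × 0.977) = 96.3 nm.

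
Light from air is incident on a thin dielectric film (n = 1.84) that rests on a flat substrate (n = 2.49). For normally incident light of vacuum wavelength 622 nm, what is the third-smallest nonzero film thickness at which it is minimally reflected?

423 nm

Ray reflecting at the top interface goes from n = 1.0 toward n = 1.84: a half-wave phase shift.
Ray reflecting at the bottom interface goes from n = 1.84 toward n = 2.49: a half-wave phase shift.
Net: no relative phase inversion (both shifts match).
With no net inversion, destructive interference in reflection requires 2 n t = (m + ½) λ.
The third-smallest nonzero thickness corresponds to m = 2: t = (m + ½) λ / (2 n) = 2.50 × 622 / (2 × 1.84) = 423 nm.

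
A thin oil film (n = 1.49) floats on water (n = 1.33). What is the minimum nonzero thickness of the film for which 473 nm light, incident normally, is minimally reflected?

159 nm

Ray reflecting at the top interface goes from n = 1.0 toward n = 1.49: a half-wave phase shift.
At the lower boundary (n = 1.49 to n = 1.33) the reflected ray undergoes no phase shift.
Exactly one π shift → a net half-wave offset.
For minimum reflection here: 2 n t = m λ.
Minimum nonzero at m = 1: t = λ / (2 n) = 473 / (2 × 1.49) = 159 nm.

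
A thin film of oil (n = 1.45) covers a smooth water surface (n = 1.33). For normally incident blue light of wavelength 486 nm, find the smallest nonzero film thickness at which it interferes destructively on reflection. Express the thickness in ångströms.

Top surface (1.0 → 1.45): reflection off a higher-index medium gives a half-wave phase shift.
Bottom surface (1.45 → 1.33): reflection off a lower-index medium gives no phase shift.
The two reflections differ by half a wavelength.
With one net inversion, destructive interference in reflection requires 2 n t = m λ.
Minimum nonzero at m = 1: t = λ / (2 n) = 486 / (2 × 1.45) = 168 nm.

1676 Å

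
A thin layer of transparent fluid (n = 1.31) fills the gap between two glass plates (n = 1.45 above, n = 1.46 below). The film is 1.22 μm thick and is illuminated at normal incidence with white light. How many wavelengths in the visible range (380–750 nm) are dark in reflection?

4

Ray reflecting at the top interface goes from n = 1.45 toward n = 1.31: no phase shift.
At the lower boundary (n = 1.31 to n = 1.46) the reflected ray undergoes a half-wave phase shift.
The two reflections differ by half a wavelength.
With one net inversion, destructive interference in reflection requires 2 n t = m λ.
λ = 2 n t / m = 3196 / m nm.
m=4: 799 nm (IR); m=5: 639 nm (visible); m=6: 533 nm (visible); m=7: 457 nm (visible); m=8: 400 nm (visible); m=9: 355 nm (UV).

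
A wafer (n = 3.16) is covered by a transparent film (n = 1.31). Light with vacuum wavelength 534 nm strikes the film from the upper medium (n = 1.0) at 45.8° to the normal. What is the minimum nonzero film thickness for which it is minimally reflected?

Ray reflecting at the top interface goes from n = 1.0 toward n = 1.31: a half-wave phase shift.
At the lower boundary (n = 1.31 to n = 3.16) the reflected ray undergoes a half-wave phase shift.
The two reflections carry the same phase change, so no net offset.
For dark reflection here: 2 n t cos θ_r = (m + ½) λ.
Snell's law: 1.0 sin 45.8° = 1.31 sin θ_r → sin θ_r = 0.547, cos θ_r = 0.837.
Minimum at m = 0: t = λ / (4 n cos θ_r) = 534 / (4 × 1.31 × 0.837) = 122 nm.

122 nm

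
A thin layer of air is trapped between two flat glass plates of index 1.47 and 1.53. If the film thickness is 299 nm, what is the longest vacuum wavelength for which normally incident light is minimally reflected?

Top surface (1.47 → 1.0): reflection off a lower-index medium gives no phase shift.
Ray reflecting at the bottom interface goes from n = 1.0 toward n = 1.53: a half-wave phase shift.
Exactly one π shift → a net half-wave offset.
With one net inversion, destructive interference in reflection requires 2 n t = m λ.
λ = 2 n t / m. The longest wavelength is m = 1: λ = 2 × 1.0 × 299 / 1.00 = 598 nm.

598 nm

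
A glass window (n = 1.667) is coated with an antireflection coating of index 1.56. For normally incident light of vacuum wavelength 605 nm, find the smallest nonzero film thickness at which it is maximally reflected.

Top surface (1.0 → 1.56): reflection off a higher-index medium gives a half-wave phase shift.
At the lower boundary (n = 1.56 to n = 1.667) the reflected ray undergoes a half-wave phase shift.
Net: no relative phase inversion (both shifts match).
For bright reflection here: 2 n t = m λ.
Minimum nonzero at m = 1: t = λ / (2 n) = 605 / (2 × 1.56) = 194 nm.

194 nm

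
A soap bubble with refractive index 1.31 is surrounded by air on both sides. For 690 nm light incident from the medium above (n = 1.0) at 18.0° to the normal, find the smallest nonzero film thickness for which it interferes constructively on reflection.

Ray reflecting at the top interface goes from n = 1.0 toward n = 1.31: a half-wave phase shift.
Ray reflecting at the bottom interface goes from n = 1.31 toward n = 1.0: no phase shift.
Exactly one π shift → a net half-wave offset.
For bright reflection here: 2 n t cos θ_r = (m + ½) λ.
Snell's law: 1.0 sin 18.0° = 1.31 sin θ_r → sin θ_r = 0.236, cos θ_r = 0.972.
Minimum at m = 0: t = λ / (4 n cos θ_r) = 690 / (4 × 1.31 × 0.972) = 136 nm.

136 nm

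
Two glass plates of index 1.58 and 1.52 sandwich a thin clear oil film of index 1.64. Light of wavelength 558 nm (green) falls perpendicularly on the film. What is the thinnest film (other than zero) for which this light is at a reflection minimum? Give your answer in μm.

At the upper boundary (n = 1.58 to n = 1.64) the reflected ray undergoes a half-wave phase shift.
Bottom surface (1.64 → 1.52): reflection off a lower-index medium gives no phase shift.
Net: one phase inversion between the two reflected rays.
So the condition for destructive reflection is 2 n t = m λ.
Minimum nonzero at m = 1: t = λ / (2 n) = 558 / (2 × 1.64) = 170 nm.

0.170 μm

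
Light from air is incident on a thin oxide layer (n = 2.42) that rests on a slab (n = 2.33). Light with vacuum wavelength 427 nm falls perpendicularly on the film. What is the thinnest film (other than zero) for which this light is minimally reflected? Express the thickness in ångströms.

Ray reflecting at the top interface goes from n = 1.0 toward n = 2.42: a half-wave phase shift.
At the lower boundary (n = 2.42 to n = 2.33) the reflected ray undergoes no phase shift.
Net: one phase inversion between the two reflected rays.
For minimum reflection here: 2 n t = m λ.
Minimum nonzero at m = 1: t = λ / (2 n) = 427 / (2 × 2.42) = 88.2 nm.

882 Å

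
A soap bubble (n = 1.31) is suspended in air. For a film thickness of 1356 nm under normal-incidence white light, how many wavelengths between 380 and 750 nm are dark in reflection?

At the upper boundary (n = 1.0 to n = 1.31) the reflected ray undergoes a half-wave phase shift.
Bottom surface (1.31 → 1.0): reflection off a lower-index medium gives no phase shift.
Exactly one π shift → a net half-wave offset.
So the condition for destructive reflection is 2 n t = m λ.
λ = 2 n t / m = 3553 / m nm.
m=4: 888 nm (IR); m=5: 711 nm (visible); m=6: 592 nm (visible); m=7: 508 nm (visible); m=8: 444 nm (visible); m=9: 395 nm (visible); m=10: 355 nm (UV).

5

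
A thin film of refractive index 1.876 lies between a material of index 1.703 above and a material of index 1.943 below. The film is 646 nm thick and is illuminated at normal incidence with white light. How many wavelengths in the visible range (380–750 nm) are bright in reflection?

3

Top surface (1.703 → 1.876): reflection off a higher-index medium gives a half-wave phase shift.
Bottom surface (1.876 → 1.943): reflection off a higher-index medium gives a half-wave phase shift.
The two reflections carry the same phase change, so no net offset.
So the condition for constructive reflection is 2 n t = m λ.
λ = 2 n t / m = 2424 / m nm.
m=3: 808 nm (IR); m=4: 606 nm (visible); m=5: 485 nm (visible); m=6: 404 nm (visible); m=7: 346 nm (UV).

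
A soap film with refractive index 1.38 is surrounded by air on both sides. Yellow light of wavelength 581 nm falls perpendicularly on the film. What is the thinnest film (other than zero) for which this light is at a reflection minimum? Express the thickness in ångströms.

2105 Å

At the upper boundary (n = 1.0 to n = 1.38) the reflected ray undergoes a half-wave phase shift.
Bottom surface (1.38 → 1.0): reflection off a lower-index medium gives no phase shift.
The two reflections differ by half a wavelength.
So the condition for destructive reflection is 2 n t = m λ.
Minimum nonzero at m = 1: t = λ / (2 n) = 581 / (2 × 1.38) = 211 nm.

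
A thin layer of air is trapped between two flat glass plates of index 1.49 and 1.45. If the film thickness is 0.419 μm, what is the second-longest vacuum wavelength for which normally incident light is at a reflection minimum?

419 nm

Ray reflecting at the top interface goes from n = 1.49 toward n = 1.0: no phase shift.
Bottom surface (1.0 → 1.45): reflection off a higher-index medium gives a half-wave phase shift.
The two reflections differ by half a wavelength.
For minimum reflection here: 2 n t = m λ.
λ = 2 n t / m. The second-longest wavelength is m = 2: λ = 2 × 1.0 × 419 / 2.00 = 419 nm.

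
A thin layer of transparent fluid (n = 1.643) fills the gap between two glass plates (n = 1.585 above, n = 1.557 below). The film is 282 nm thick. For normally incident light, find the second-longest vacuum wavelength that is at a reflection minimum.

463 nm

Top surface (1.585 → 1.643): reflection off a higher-index medium gives a half-wave phase shift.
Bottom surface (1.643 → 1.557): reflection off a lower-index medium gives no phase shift.
The two reflections differ by half a wavelength.
With one net inversion, destructive interference in reflection requires 2 n t = m λ.
λ = 2 n t / m. The second-longest wavelength is m = 2: λ = 2 × 1.643 × 282 / 2.00 = 463 nm.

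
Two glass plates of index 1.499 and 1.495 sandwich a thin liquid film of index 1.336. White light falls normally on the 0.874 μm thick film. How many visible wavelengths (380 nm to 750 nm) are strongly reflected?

3

Ray reflecting at the top interface goes from n = 1.499 toward n = 1.336: no phase shift.
Bottom surface (1.336 → 1.495): reflection off a higher-index medium gives a half-wave phase shift.
Exactly one π shift → a net half-wave offset.
So the condition for constructive reflection is 2 n t = (m + ½) λ.
λ = 2 n t / (m + ½) = 2335 / (m + ½) nm.
m=2: 934 nm (IR); m=3: 667 nm (visible); m=4: 519 nm (visible); m=5: 425 nm (visible); m=6: 359 nm (UV).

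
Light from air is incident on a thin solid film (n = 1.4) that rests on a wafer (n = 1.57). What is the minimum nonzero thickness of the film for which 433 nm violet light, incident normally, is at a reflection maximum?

At the upper boundary (n = 1.0 to n = 1.4) the reflected ray undergoes a half-wave phase shift.
Bottom surface (1.4 → 1.57): reflection off a higher-index medium gives a half-wave phase shift.
Net: no relative phase inversion (both shifts match).
With no net inversion, constructive interference in reflection requires 2 n t = m λ.
Minimum nonzero at m = 1: t = λ / (2 n) = 433 / (2 × 1.4) = 155 nm.

155 nm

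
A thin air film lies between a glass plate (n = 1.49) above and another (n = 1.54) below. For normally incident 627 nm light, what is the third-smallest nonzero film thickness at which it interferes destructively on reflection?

941 nm

Ray reflecting at the top interface goes from n = 1.49 toward n = 1.0: no phase shift.
Ray reflecting at the bottom interface goes from n = 1.0 toward n = 1.54: a half-wave phase shift.
Net: one phase inversion between the two reflected rays.
With one net inversion, destructive interference in reflection requires 2 n t = m λ.
The third-smallest nonzero thickness corresponds to m = 3: t = m λ / (2 n) = 3.00 × 627 / (2 × 1.0) = 941 nm.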